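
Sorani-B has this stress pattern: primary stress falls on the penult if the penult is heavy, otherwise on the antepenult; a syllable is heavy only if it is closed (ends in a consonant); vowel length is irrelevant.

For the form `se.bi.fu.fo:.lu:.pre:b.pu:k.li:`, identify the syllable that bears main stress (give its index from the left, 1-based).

7

Weights: 6 pre:b H, 7 pu:k H, 8 li: L.
The penult (syllable 7, pu:k) is heavy, so it takes stress.
Primary stress: syllable 7 → se.bi.fu.fo:.lu:.pre:b.ˈpu:k.li:.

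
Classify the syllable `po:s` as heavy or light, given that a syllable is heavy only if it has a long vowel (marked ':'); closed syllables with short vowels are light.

heavy

`po:s`: long vowel, closed (coda /s/). Long vowel → heavy.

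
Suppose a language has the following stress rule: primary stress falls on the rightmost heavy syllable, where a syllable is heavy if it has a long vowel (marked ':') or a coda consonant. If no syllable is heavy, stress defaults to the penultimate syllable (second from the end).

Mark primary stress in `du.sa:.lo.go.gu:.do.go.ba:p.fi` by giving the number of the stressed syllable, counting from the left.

Weights: 1 du L, 2 sa: H, 3 lo L, 4 go L, 5 gu: H, 6 do L, 7 go L, 8 ba:p H, 9 fi L.
Heavy syllables in the domain: 2, 5, 8. The rightmost is syllable 8 (ba:p).
Primary stress: syllable 8 → du.sa:.lo.go.gu:.do.go.ˈba:p.fi.

8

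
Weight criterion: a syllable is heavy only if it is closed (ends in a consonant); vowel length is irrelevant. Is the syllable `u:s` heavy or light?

heavy

`u:s`: long vowel, closed (coda /s/). Closed (coda /s/) → heavy.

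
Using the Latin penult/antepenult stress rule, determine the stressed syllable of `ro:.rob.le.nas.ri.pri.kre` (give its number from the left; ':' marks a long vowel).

Classical Latin: stress the penult if heavy (long vowel or closed), else the antepenult.
Weights: 5 ri L, 6 pri L, 7 kre L.
The penult (syllable 6, pri) is light, so stress falls on the antepenult (syllable 5, ri).
Stress on syllable 5: ro:.rob.le.nas.ˈri.pri.kre.

5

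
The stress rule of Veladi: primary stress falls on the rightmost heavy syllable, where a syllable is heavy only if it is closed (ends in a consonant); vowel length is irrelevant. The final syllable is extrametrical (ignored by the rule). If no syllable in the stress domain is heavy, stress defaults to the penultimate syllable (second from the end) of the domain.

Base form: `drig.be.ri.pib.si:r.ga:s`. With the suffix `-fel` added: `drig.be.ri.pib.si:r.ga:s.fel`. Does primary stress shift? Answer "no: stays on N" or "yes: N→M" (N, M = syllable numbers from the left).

yes: 5→6

Base `drig.be.ri.pib.si:r.ga:s` (6 syllables):
  The final syllable (6, ga:s) is extrametrical; the stress domain is syllables 1–5.
  Weights: 1 drig H, 2 be L, 3 ri L, 4 pib H, 5 si:r H.
  Heavy syllables in the domain: 1, 4, 5. The rightmost is syllable 5 (si:r).
  → primary stress on syllable 5.
Suffixed `drig.be.ri.pib.si:r.ga:s.fel` (7 syllables):
  The final syllable (7, fel) is extrametrical; the stress domain is syllables 1–6.
  Weights: 1 drig H, 2 be L, 3 ri L, 4 pib H, 5 si:r H, 6 ga:s H.
  Heavy syllables in the domain: 1, 4, 5, 6. The rightmost is syllable 6 (ga:s).
  → primary stress on syllable 6.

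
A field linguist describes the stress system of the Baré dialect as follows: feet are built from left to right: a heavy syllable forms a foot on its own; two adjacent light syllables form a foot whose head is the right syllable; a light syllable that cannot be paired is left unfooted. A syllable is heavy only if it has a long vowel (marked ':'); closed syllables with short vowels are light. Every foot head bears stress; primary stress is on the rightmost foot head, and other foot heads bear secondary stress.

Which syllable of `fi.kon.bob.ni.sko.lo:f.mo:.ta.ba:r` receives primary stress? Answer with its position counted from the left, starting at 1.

Weights: 1 fi L, 2 kon L, 3 bob L, 4 ni L, 5 sko L, 6 lo:f H, 7 mo: H, 8 ta L, 9 ba:r H.
Parse left to right (heavy = foot alone; LL = one foot; stranded L unfooted): (fi.ˈkon) (bob.ˈni) sko (ˈlo:f) (ˈmo:) ta (ˈba:r).
Foot heads: 2, 4, 6, 7, 9.
Primary stress on the rightmost head = syllable 9.
Primary stress: syllable 9 → fi.kon.bob.ni.sko.lo:f.mo:.ta.ˈba:r.

9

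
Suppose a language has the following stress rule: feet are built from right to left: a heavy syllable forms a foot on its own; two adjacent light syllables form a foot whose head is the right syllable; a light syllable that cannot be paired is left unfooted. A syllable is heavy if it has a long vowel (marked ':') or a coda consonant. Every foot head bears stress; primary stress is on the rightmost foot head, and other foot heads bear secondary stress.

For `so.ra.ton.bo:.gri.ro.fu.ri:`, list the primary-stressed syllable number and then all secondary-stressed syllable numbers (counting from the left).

Weights: 1 so L, 2 ra L, 3 ton H, 4 bo: H, 5 gri L, 6 ro L, 7 fu L, 8 ri: H.
Parse right to left (heavy = foot alone; LL = one foot; stranded L unfooted): (so.ˈra) (ˈton) (ˈbo:) gri (ro.ˈfu) (ˈri:).
Foot heads: 2, 3, 4, 7, 8.
Primary stress on the rightmost head = syllable 8.
Secondary stress on 2, 3, 4, 7: so.ˌra.ˌton.ˌbo:.gri.ro.ˌfu.ˈri:.

primary 8, secondary 2, 3, 4, 7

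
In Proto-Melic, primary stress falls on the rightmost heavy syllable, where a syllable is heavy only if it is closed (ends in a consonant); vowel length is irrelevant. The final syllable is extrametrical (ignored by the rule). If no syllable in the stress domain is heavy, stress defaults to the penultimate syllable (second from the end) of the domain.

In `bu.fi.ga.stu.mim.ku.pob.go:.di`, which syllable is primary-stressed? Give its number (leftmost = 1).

The final syllable (9, di) is extrametrical; the stress domain is syllables 1–8.
Weights: 1 bu L, 2 fi L, 3 ga L, 4 stu L, 5 mim H, 6 ku L, 7 pob H, 8 go: L.
Heavy syllables in the domain: 5, 7. The rightmost is syllable 7 (pob).
Primary stress: syllable 7 → bu.fi.ga.stu.mim.ku.ˈpob.go:.di.

7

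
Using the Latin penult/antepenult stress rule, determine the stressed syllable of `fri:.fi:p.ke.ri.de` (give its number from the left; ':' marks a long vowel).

3

Classical Latin: stress the penult if heavy (long vowel or closed), else the antepenult.
Weights: 3 ke L, 4 ri L, 5 de L.
The penult (syllable 4, ri) is light, so stress falls on the antepenult (syllable 3, ke).
Stress on syllable 3: fri:.fi:p.ˈke.ri.de.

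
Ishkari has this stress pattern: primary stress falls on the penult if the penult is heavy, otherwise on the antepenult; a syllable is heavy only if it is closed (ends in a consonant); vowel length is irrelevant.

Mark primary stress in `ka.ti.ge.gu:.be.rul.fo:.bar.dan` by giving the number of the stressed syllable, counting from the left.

Weights: 7 fo: L, 8 bar H, 9 dan H.
The penult (syllable 8, bar) is heavy, so it takes stress.
Primary stress: syllable 8 → ka.ti.ge.gu:.be.rul.fo:.ˈbar.dan.

8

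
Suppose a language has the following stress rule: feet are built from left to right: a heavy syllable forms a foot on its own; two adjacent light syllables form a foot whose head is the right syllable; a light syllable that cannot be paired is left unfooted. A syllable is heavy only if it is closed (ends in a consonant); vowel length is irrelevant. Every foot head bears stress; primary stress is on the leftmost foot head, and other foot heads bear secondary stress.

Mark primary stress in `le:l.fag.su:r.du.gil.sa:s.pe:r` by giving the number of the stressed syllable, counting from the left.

Weights: 1 le:l H, 2 fag H, 3 su:r H, 4 du L, 5 gil H, 6 sa:s H, 7 pe:r H.
Parse left to right (heavy = foot alone; LL = one foot; stranded L unfooted): (ˈle:l) (ˈfag) (ˈsu:r) du (ˈgil) (ˈsa:s) (ˈpe:r).
Foot heads: 1, 2, 3, 5, 6, 7.
Primary stress on the leftmost head = syllable 1.
Primary stress: syllable 1 → ˈle:l.fag.su:r.du.gil.sa:s.pe:r.

1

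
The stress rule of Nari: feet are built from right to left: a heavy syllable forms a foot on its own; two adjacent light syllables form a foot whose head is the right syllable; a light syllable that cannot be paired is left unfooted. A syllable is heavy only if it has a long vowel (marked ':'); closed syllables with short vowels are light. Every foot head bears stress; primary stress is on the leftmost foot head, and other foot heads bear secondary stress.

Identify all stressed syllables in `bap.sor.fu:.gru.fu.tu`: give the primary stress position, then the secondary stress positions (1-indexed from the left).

Weights: 1 bap L, 2 sor L, 3 fu: H, 4 gru L, 5 fu L, 6 tu L.
Parse right to left (heavy = foot alone; LL = one foot; stranded L unfooted): (bap.ˈsor) (ˈfu:) gru (fu.ˈtu).
Foot heads: 2, 3, 6.
Primary stress on the leftmost head = syllable 2.
Secondary stress on 3, 6: bap.ˈsor.ˌfu:.gru.fu.ˌtu.

primary 2, secondary 3, 6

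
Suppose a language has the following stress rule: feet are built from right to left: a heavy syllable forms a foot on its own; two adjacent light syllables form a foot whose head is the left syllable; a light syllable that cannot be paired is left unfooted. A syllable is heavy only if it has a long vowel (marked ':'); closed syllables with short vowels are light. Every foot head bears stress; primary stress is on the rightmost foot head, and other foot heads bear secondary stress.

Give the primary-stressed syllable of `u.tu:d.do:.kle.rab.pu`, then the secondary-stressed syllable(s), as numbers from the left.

primary 5, secondary 2, 3

Weights: 1 u L, 2 tu:d H, 3 do: H, 4 kle L, 5 rab L, 6 pu L.
Parse right to left (heavy = foot alone; LL = one foot; stranded L unfooted): u (ˈtu:d) (ˈdo:) kle (ˈrab.pu).
Foot heads: 2, 3, 5.
Primary stress on the rightmost head = syllable 5.
Secondary stress on 2, 3: u.ˌtu:d.ˌdo:.kle.ˈrab.pu.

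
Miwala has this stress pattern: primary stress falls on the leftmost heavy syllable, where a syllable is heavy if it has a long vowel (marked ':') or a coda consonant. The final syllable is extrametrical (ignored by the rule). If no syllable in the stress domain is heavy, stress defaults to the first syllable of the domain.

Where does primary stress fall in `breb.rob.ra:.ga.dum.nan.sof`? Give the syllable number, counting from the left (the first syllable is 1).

The final syllable (7, sof) is extrametrical; the stress domain is syllables 1–6.
Weights: 1 breb H, 2 rob H, 3 ra: H, 4 ga L, 5 dum H, 6 nan H.
Heavy syllables in the domain: 1, 2, 3, 5, 6. The leftmost is syllable 1 (breb).
Primary stress: syllable 1 → ˈbreb.rob.ra:.ga.dum.nan.sof.

1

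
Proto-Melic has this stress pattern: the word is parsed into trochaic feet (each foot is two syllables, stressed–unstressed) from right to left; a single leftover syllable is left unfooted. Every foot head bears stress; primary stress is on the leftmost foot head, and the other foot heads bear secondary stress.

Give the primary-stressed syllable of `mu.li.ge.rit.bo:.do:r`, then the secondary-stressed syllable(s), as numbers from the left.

Parse right to left into trochaic (ˈσσ) feet: (ˈmu.li) (ˈge.rit) (ˈbo:.do:r).
Foot heads (stressed positions): 1, 3, 5.
End Rule Leftmost: primary stress on the leftmost head = syllable 1.
Secondary stress on 3, 5: ˈmu.li.ˌge.rit.ˌbo:.do:r.

primary 1, secondary 3, 5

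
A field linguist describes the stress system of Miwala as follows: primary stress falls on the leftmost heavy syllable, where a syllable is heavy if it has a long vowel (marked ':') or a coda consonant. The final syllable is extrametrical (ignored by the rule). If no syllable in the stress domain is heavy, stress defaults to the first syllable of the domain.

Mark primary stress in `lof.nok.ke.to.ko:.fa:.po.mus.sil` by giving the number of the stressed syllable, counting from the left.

The final syllable (9, sil) is extrametrical; the stress domain is syllables 1–8.
Weights: 1 lof H, 2 nok H, 3 ke L, 4 to L, 5 ko: H, 6 fa: H, 7 po L, 8 mus H.
Heavy syllables in the domain: 1, 2, 5, 6, 8. The leftmost is syllable 1 (lof).
Primary stress: syllable 1 → ˈlof.nok.ke.to.ko:.fa:.po.mus.sil.

1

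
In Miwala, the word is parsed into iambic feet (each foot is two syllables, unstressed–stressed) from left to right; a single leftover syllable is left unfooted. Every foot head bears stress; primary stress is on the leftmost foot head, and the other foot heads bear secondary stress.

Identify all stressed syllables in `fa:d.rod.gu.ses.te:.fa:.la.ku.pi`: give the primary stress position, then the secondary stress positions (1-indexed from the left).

Parse left to right into iambic (σˈσ) feet: (fa:d.ˈrod) (gu.ˈses) (te:.ˈfa:) (la.ˈku) pi. Syllable 9 is left unfooted.
Foot heads (stressed positions): 2, 4, 6, 8.
End Rule Leftmost: primary stress on the leftmost head = syllable 2.
Secondary stress on 4, 6, 8: fa:d.ˈrod.gu.ˌses.te:.ˌfa:.la.ˌku.pi.

primary 2, secondary 4, 6, 8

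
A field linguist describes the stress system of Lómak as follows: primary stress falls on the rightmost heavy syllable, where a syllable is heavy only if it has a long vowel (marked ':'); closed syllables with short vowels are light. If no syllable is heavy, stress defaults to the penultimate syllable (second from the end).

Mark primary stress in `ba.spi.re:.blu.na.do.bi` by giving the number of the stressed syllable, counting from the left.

Weights: 1 ba L, 2 spi L, 3 re: H, 4 blu L, 5 na L, 6 do L, 7 bi L.
Heavy syllables in the domain: 3. The rightmost is syllable 3 (re:).
Primary stress: syllable 3 → ba.spi.ˈre:.blu.na.do.bi.

3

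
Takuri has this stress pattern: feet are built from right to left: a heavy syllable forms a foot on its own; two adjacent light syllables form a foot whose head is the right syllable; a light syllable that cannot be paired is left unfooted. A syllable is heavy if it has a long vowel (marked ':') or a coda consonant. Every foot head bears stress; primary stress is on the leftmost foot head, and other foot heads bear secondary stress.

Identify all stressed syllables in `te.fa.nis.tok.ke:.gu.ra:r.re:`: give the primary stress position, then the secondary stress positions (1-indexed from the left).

primary 2, secondary 3, 4, 5, 7, 8

Weights: 1 te L, 2 fa L, 3 nis H, 4 tok H, 5 ke: H, 6 gu L, 7 ra:r H, 8 re: H.
Parse right to left (heavy = foot alone; LL = one foot; stranded L unfooted): (te.ˈfa) (ˈnis) (ˈtok) (ˈke:) gu (ˈra:r) (ˈre:).
Foot heads: 2, 3, 4, 5, 7, 8.
Primary stress on the leftmost head = syllable 2.
Secondary stress on 3, 4, 5, 7, 8: te.ˈfa.ˌnis.ˌtok.ˌke:.gu.ˌra:r.ˌre:.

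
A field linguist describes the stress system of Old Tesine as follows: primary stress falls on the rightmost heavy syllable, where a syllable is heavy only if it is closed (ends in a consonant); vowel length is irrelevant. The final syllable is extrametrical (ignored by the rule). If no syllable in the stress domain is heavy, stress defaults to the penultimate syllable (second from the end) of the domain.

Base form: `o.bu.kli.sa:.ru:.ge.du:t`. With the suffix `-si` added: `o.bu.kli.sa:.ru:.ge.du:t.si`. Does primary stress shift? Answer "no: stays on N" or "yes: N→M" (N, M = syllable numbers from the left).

yes: 5→7

Base `o.bu.kli.sa:.ru:.ge.du:t` (7 syllables):
  The final syllable (7, du:t) is extrametrical; the stress domain is syllables 1–6.
  Weights: 1 o L, 2 bu L, 3 kli L, 4 sa: L, 5 ru: L, 6 ge L.
  No heavy syllable in the domain; default to the penultimate syllable (second from the end) of the domain = syllable 5.
  → primary stress on syllable 5.
Suffixed `o.bu.kli.sa:.ru:.ge.du:t.si` (8 syllables):
  The final syllable (8, si) is extrametrical; the stress domain is syllables 1–7.
  Weights: 1 o L, 2 bu L, 3 kli L, 4 sa: L, 5 ru: L, 6 ge L, 7 du:t H.
  Heavy syllables in the domain: 7. The rightmost is syllable 7 (du:t).
  → primary stress on syllable 7.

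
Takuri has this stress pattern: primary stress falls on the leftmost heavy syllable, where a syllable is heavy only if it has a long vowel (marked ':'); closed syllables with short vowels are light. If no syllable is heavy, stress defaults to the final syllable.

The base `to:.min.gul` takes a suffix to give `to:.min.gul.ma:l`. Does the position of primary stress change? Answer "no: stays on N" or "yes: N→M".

Base `to:.min.gul` (3 syllables):
  Weights: 1 to: H, 2 min L, 3 gul L.
  Heavy syllables in the domain: 1. The leftmost is syllable 1 (to:).
  → primary stress on syllable 1.
Suffixed `to:.min.gul.ma:l` (4 syllables):
  Weights: 1 to: H, 2 min L, 3 gul L, 4 ma:l H.
  Heavy syllables in the domain: 1, 4. The leftmost is syllable 1 (to:).
  → primary stress on syllable 1.

no: stays on 1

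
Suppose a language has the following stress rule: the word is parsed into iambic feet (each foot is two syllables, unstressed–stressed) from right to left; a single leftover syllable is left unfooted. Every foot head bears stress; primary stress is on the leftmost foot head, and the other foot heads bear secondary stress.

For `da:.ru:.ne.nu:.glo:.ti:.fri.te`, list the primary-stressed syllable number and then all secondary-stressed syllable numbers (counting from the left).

primary 2, secondary 4, 6, 8

Parse right to left into iambic (σˈσ) feet: (da:.ˈru:) (ne.ˈnu:) (glo:.ˈti:) (fri.ˈte).
Foot heads (stressed positions): 2, 4, 6, 8.
End Rule Leftmost: primary stress on the leftmost head = syllable 2.
Secondary stress on 4, 6, 8: da:.ˈru:.ne.ˌnu:.glo:.ˌti:.fri.ˌte.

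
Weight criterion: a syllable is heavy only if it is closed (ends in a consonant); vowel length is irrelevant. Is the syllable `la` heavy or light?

`la`: short vowel, open (no coda). Open (no coda) → light.

light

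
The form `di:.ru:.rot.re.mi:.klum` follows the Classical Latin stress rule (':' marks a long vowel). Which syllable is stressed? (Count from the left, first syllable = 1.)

Classical Latin: stress the penult if heavy (long vowel or closed), else the antepenult.
Weights: 4 re L, 5 mi: H, 6 klum H.
The penult (syllable 5, mi:) is heavy, so it takes stress.
Stress on syllable 5: di:.ru:.rot.re.ˈmi:.klum.

5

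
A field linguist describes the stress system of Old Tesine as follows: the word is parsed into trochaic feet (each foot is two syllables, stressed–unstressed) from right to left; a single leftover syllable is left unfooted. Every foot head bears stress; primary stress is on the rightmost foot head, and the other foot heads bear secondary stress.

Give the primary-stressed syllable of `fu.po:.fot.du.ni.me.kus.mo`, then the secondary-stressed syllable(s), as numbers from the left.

Parse right to left into trochaic (ˈσσ) feet: (ˈfu.po:) (ˈfot.du) (ˈni.me) (ˈkus.mo).
Foot heads (stressed positions): 1, 3, 5, 7.
End Rule Rightmost: primary stress on the rightmost head = syllable 7.
Secondary stress on 1, 3, 5: ˌfu.po:.ˌfot.du.ˌni.me.ˈkus.mo.

primary 7, secondary 1, 3, 5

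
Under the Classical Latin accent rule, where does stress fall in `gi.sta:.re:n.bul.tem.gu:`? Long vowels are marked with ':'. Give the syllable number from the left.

5

Classical Latin: stress the penult if heavy (long vowel or closed), else the antepenult.
Weights: 4 bul H, 5 tem H, 6 gu: H.
The penult (syllable 5, tem) is heavy, so it takes stress.
Stress on syllable 5: gi.sta:.re:n.bul.ˈtem.gu:.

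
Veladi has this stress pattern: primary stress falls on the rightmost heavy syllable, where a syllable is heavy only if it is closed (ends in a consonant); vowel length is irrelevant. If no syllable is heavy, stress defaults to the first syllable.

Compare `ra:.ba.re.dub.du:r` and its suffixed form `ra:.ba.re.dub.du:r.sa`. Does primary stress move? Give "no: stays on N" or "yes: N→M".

Base `ra:.ba.re.dub.du:r` (5 syllables):
  Weights: 1 ra: L, 2 ba L, 3 re L, 4 dub H, 5 du:r H.
  Heavy syllables in the domain: 4, 5. The rightmost is syllable 5 (du:r).
  → primary stress on syllable 5.
Suffixed `ra:.ba.re.dub.du:r.sa` (6 syllables):
  Weights: 1 ra: L, 2 ba L, 3 re L, 4 dub H, 5 du:r H, 6 sa L.
  Heavy syllables in the domain: 4, 5. The rightmost is syllable 5 (du:r).
  → primary stress on syllable 5.

no: stays on 5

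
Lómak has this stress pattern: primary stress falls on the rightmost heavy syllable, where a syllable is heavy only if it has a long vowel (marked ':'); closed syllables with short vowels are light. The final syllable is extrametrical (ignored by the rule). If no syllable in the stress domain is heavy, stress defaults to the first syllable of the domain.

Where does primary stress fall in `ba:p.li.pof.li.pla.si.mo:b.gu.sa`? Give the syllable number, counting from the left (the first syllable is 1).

The final syllable (9, sa) is extrametrical; the stress domain is syllables 1–8.
Weights: 1 ba:p H, 2 li L, 3 pof L, 4 li L, 5 pla L, 6 si L, 7 mo:b H, 8 gu L.
Heavy syllables in the domain: 1, 7. The rightmost is syllable 7 (mo:b).
Primary stress: syllable 7 → ba:p.li.pof.li.pla.si.ˈmo:b.gu.sa.

7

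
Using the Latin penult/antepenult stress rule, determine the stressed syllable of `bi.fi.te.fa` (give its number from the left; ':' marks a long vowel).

2

Classical Latin: stress the penult if heavy (long vowel or closed), else the antepenult.
Weights: 2 fi L, 3 te L, 4 fa L.
The penult (syllable 3, te) is light, so stress falls on the antepenult (syllable 2, fi).
Stress on syllable 2: bi.ˈfi.te.fa.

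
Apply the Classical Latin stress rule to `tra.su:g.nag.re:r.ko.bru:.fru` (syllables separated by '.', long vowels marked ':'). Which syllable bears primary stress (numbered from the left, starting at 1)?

6

Classical Latin: stress the penult if heavy (long vowel or closed), else the antepenult.
Weights: 5 ko L, 6 bru: H, 7 fru L.
The penult (syllable 6, bru:) is heavy, so it takes stress.
Stress on syllable 6: tra.su:g.nag.re:r.ko.ˈbru:.fru.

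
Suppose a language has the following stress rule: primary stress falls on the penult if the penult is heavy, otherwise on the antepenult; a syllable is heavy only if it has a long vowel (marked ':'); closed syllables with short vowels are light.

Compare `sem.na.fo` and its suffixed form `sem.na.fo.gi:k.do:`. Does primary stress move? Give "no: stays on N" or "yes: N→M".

Base `sem.na.fo` (3 syllables):
  Weights: 1 sem L, 2 na L, 3 fo L.
  The penult (syllable 2, na) is light, so stress falls on the antepenult (syllable 1, sem).
  → primary stress on syllable 1.
Suffixed `sem.na.fo.gi:k.do:` (5 syllables):
  Weights: 3 fo L, 4 gi:k H, 5 do: H.
  The penult (syllable 4, gi:k) is heavy, so it takes stress.
  → primary stress on syllable 4.

yes: 1→4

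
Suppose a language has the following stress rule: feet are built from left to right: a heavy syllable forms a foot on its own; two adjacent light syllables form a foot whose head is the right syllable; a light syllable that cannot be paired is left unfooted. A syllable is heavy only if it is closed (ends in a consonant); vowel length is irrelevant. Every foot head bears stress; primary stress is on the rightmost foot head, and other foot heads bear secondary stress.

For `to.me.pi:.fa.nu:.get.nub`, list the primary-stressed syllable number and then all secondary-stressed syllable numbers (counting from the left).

Weights: 1 to L, 2 me L, 3 pi: L, 4 fa L, 5 nu: L, 6 get H, 7 nub H.
Parse left to right (heavy = foot alone; LL = one foot; stranded L unfooted): (to.ˈme) (pi:.ˈfa) nu: (ˈget) (ˈnub).
Foot heads: 2, 4, 6, 7.
Primary stress on the rightmost head = syllable 7.
Secondary stress on 2, 4, 6: to.ˌme.pi:.ˌfa.nu:.ˌget.ˈnub.

primary 7, secondary 2, 4, 6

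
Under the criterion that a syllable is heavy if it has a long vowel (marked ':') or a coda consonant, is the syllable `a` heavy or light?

`a`: short vowel, open (no coda). Short vowel, open → light.

light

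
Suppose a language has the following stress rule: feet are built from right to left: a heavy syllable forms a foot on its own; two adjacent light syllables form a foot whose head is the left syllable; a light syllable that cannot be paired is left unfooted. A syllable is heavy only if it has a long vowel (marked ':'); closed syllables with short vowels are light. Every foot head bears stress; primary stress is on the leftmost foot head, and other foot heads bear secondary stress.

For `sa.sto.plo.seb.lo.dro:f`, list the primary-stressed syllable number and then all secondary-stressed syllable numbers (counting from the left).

Weights: 1 sa L, 2 sto L, 3 plo L, 4 seb L, 5 lo L, 6 dro:f H.
Parse right to left (heavy = foot alone; LL = one foot; stranded L unfooted): sa (ˈsto.plo) (ˈseb.lo) (ˈdro:f).
Foot heads: 2, 4, 6.
Primary stress on the leftmost head = syllable 2.
Secondary stress on 4, 6: sa.ˈsto.plo.ˌseb.lo.ˌdro:f.

primary 2, secondary 4, 6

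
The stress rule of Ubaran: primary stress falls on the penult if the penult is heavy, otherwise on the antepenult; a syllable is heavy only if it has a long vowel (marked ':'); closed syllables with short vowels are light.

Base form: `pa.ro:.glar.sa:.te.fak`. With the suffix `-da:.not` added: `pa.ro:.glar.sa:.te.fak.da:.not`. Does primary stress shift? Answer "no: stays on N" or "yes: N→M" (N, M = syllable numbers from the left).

yes: 4→7

Base `pa.ro:.glar.sa:.te.fak` (6 syllables):
  Weights: 4 sa: H, 5 te L, 6 fak L.
  The penult (syllable 5, te) is light, so stress falls on the antepenult (syllable 4, sa:).
  → primary stress on syllable 4.
Suffixed `pa.ro:.glar.sa:.te.fak.da:.not` (8 syllables):
  Weights: 6 fak L, 7 da: H, 8 not L.
  The penult (syllable 7, da:) is heavy, so it takes stress.
  → primary stress on syllable 7.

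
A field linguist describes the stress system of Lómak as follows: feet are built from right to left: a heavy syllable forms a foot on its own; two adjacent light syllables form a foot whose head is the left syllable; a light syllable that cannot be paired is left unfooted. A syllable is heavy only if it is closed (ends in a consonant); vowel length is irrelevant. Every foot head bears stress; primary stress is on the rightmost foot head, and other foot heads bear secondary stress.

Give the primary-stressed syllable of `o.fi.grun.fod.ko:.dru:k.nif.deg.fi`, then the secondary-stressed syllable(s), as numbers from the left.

Weights: 1 o L, 2 fi L, 3 grun H, 4 fod H, 5 ko: L, 6 dru:k H, 7 nif H, 8 deg H, 9 fi L.
Parse right to left (heavy = foot alone; LL = one foot; stranded L unfooted): (ˈo.fi) (ˈgrun) (ˈfod) ko: (ˈdru:k) (ˈnif) (ˈdeg) fi.
Foot heads: 1, 3, 4, 6, 7, 8.
Primary stress on the rightmost head = syllable 8.
Secondary stress on 1, 3, 4, 6, 7: ˌo.fi.ˌgrun.ˌfod.ko:.ˌdru:k.ˌnif.ˈdeg.fi.

primary 8, secondary 1, 3, 4, 6, 7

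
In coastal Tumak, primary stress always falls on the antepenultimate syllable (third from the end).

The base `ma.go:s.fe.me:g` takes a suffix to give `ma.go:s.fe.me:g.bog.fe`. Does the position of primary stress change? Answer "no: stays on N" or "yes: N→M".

Base `ma.go:s.fe.me:g` (4 syllables):
  The word has 4 syllables; the antepenultimate syllable (third from the end) is syllable 2 (go:s).
  → primary stress on syllable 2.
Suffixed `ma.go:s.fe.me:g.bog.fe` (6 syllables):
  The word has 6 syllables; the antepenultimate syllable (third from the end) is syllable 4 (me:g).
  → primary stress on syllable 4.

yes: 2→4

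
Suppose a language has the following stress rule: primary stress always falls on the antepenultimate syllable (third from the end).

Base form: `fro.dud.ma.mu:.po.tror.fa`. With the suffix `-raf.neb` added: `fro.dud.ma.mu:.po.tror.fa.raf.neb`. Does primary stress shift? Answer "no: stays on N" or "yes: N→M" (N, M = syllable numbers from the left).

yes: 5→7

Base `fro.dud.ma.mu:.po.tror.fa` (7 syllables):
  The word has 7 syllables; the antepenultimate syllable (third from the end) is syllable 5 (po).
  → primary stress on syllable 5.
Suffixed `fro.dud.ma.mu:.po.tror.fa.raf.neb` (9 syllables):
  The word has 9 syllables; the antepenultimate syllable (third from the end) is syllable 7 (fa).
  → primary stress on syllable 7.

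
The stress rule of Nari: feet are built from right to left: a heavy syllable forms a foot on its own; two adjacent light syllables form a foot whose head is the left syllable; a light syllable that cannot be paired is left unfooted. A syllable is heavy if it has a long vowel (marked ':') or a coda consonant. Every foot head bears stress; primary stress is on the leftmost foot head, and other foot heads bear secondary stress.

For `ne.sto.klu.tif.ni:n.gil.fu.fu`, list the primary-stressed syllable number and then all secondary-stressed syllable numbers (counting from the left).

Weights: 1 ne L, 2 sto L, 3 klu L, 4 tif H, 5 ni:n H, 6 gil H, 7 fu L, 8 fu L.
Parse right to left (heavy = foot alone; LL = one foot; stranded L unfooted): ne (ˈsto.klu) (ˈtif) (ˈni:n) (ˈgil) (ˈfu.fu).
Foot heads: 2, 4, 5, 6, 7.
Primary stress on the leftmost head = syllable 2.
Secondary stress on 4, 5, 6, 7: ne.ˈsto.klu.ˌtif.ˌni:n.ˌgil.ˌfu.fu.

primary 2, secondary 4, 5, 6, 7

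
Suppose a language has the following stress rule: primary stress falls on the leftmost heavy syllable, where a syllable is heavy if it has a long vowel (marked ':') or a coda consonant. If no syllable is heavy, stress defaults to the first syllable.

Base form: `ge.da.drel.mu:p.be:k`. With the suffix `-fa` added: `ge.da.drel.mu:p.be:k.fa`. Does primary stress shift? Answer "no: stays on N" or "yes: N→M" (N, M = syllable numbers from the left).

Base `ge.da.drel.mu:p.be:k` (5 syllables):
  Weights: 1 ge L, 2 da L, 3 drel H, 4 mu:p H, 5 be:k H.
  Heavy syllables in the domain: 3, 4, 5. The leftmost is syllable 3 (drel).
  → primary stress on syllable 3.
Suffixed `ge.da.drel.mu:p.be:k.fa` (6 syllables):
  Weights: 1 ge L, 2 da L, 3 drel H, 4 mu:p H, 5 be:k H, 6 fa L.
  Heavy syllables in the domain: 3, 4, 5. The leftmost is syllable 3 (drel).
  → primary stress on syllable 3.

no: stays on 3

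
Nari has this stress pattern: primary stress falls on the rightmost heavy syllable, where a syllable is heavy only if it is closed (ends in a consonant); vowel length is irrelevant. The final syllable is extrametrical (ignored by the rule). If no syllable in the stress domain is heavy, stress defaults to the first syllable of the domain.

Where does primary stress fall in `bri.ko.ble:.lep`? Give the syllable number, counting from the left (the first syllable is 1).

1

The final syllable (4, lep) is extrametrical; the stress domain is syllables 1–3.
Weights: 1 bri L, 2 ko L, 3 ble: L.
No heavy syllable in the domain; default to the first syllable of the domain = syllable 1.
Primary stress: syllable 1 → ˈbri.ko.ble:.lep.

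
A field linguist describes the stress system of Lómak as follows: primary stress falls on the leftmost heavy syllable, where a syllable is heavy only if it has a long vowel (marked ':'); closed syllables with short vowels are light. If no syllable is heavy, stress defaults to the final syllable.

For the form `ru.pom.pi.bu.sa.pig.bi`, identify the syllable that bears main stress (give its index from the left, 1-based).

7

Weights: 1 ru L, 2 pom L, 3 pi L, 4 bu L, 5 sa L, 6 pig L, 7 bi L.
No heavy syllable in the domain; default to the final syllable = syllable 7.
Primary stress: syllable 7 → ru.pom.pi.bu.sa.pig.ˈbi.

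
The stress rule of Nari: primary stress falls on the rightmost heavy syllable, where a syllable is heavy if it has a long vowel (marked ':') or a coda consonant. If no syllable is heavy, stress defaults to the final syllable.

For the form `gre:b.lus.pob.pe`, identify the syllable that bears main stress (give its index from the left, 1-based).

3

Weights: 1 gre:b H, 2 lus H, 3 pob H, 4 pe L.
Heavy syllables in the domain: 1, 2, 3. The rightmost is syllable 3 (pob).
Primary stress: syllable 3 → gre:b.lus.ˈpob.pe.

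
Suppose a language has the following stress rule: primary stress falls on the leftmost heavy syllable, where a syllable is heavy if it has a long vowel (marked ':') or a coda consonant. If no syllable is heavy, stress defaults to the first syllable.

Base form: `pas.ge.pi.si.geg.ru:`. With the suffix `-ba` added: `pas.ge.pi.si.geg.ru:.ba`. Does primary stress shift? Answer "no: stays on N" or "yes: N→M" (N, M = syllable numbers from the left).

Base `pas.ge.pi.si.geg.ru:` (6 syllables):
  Weights: 1 pas H, 2 ge L, 3 pi L, 4 si L, 5 geg H, 6 ru: H.
  Heavy syllables in the domain: 1, 5, 6. The leftmost is syllable 1 (pas).
  → primary stress on syllable 1.
Suffixed `pas.ge.pi.si.geg.ru:.ba` (7 syllables):
  Weights: 1 pas H, 2 ge L, 3 pi L, 4 si L, 5 geg H, 6 ru: H, 7 ba L.
  Heavy syllables in the domain: 1, 5, 6. The leftmost is syllable 1 (pas).
  → primary stress on syllable 1.

no: stays on 1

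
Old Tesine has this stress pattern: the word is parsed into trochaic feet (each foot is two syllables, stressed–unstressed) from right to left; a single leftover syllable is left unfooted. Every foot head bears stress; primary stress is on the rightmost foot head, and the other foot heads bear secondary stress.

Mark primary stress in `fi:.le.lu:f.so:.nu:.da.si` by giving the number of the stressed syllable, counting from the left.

Parse right to left into trochaic (ˈσσ) feet: fi: (ˈle.lu:f) (ˈso:.nu:) (ˈda.si). Syllable 1 is left unfooted.
Foot heads (stressed positions): 2, 4, 6.
End Rule Rightmost: primary stress on the rightmost head = syllable 6.
Primary stress: syllable 6 → fi:.le.lu:f.so:.nu:.ˈda.si.

6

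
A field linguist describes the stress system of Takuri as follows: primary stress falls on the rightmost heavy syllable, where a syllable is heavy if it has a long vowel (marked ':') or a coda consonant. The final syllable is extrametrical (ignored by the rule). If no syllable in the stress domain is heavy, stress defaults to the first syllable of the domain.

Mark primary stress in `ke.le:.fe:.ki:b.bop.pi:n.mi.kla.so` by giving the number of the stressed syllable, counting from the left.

The final syllable (9, so) is extrametrical; the stress domain is syllables 1–8.
Weights: 1 ke L, 2 le: H, 3 fe: H, 4 ki:b H, 5 bop H, 6 pi:n H, 7 mi L, 8 kla L.
Heavy syllables in the domain: 2, 3, 4, 5, 6. The rightmost is syllable 6 (pi:n).
Primary stress: syllable 6 → ke.le:.fe:.ki:b.bop.ˈpi:n.mi.kla.so.

6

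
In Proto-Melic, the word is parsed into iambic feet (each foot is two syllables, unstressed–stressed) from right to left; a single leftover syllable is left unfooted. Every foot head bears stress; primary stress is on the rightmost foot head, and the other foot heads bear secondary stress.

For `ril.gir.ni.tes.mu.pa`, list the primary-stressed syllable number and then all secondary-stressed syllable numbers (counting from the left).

Parse right to left into iambic (σˈσ) feet: (ril.ˈgir) (ni.ˈtes) (mu.ˈpa).
Foot heads (stressed positions): 2, 4, 6.
End Rule Rightmost: primary stress on the rightmost head = syllable 6.
Secondary stress on 2, 4: ril.ˌgir.ni.ˌtes.mu.ˈpa.

primary 6, secondary 2, 4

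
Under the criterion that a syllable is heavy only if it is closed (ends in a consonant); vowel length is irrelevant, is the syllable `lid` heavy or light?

`lid`: short vowel, closed (coda /d/). Closed (coda /d/) → heavy.

heavy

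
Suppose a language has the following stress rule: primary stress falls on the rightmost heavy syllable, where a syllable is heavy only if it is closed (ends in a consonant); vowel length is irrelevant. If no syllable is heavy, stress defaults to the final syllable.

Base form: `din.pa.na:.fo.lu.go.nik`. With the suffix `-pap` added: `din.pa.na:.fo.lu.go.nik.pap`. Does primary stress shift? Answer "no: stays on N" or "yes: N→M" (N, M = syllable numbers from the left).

yes: 7→8

Base `din.pa.na:.fo.lu.go.nik` (7 syllables):
  Weights: 1 din H, 2 pa L, 3 na: L, 4 fo L, 5 lu L, 6 go L, 7 nik H.
  Heavy syllables in the domain: 1, 7. The rightmost is syllable 7 (nik).
  → primary stress on syllable 7.
Suffixed `din.pa.na:.fo.lu.go.nik.pap` (8 syllables):
  Weights: 1 din H, 2 pa L, 3 na: L, 4 fo L, 5 lu L, 6 go L, 7 nik H, 8 pap H.
  Heavy syllables in the domain: 1, 7, 8. The rightmost is syllable 8 (pap).
  → primary stress on syllable 8.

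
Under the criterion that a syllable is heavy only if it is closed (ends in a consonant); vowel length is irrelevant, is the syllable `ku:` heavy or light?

`ku:`: long vowel, open (no coda). Open (no coda) → light.

light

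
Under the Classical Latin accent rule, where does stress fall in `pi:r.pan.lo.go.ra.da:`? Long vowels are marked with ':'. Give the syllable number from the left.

4

Classical Latin: stress the penult if heavy (long vowel or closed), else the antepenult.
Weights: 4 go L, 5 ra L, 6 da: H.
The penult (syllable 5, ra) is light, so stress falls on the antepenult (syllable 4, go).
Stress on syllable 4: pi:r.pan.lo.ˈgo.ra.da:.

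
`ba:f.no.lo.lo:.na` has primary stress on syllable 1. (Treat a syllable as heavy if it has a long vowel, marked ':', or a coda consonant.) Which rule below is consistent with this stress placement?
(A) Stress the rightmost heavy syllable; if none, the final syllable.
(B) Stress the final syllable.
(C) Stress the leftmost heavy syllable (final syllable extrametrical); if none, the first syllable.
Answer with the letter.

Rule A → syllable 4 (observed: 1).
Rule B → syllable 5 (observed: 1).
Rule C → syllable 1 ✓.

C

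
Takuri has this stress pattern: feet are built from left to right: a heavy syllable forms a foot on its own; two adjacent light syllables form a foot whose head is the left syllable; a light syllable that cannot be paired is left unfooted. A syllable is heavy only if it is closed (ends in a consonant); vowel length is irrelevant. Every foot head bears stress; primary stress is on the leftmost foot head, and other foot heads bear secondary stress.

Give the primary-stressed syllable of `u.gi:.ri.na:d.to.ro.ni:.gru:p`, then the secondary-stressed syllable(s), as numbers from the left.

primary 1, secondary 4, 5, 8

Weights: 1 u L, 2 gi: L, 3 ri L, 4 na:d H, 5 to L, 6 ro L, 7 ni: L, 8 gru:p H.
Parse left to right (heavy = foot alone; LL = one foot; stranded L unfooted): (ˈu.gi:) ri (ˈna:d) (ˈto.ro) ni: (ˈgru:p).
Foot heads: 1, 4, 5, 8.
Primary stress on the leftmost head = syllable 1.
Secondary stress on 4, 5, 8: ˈu.gi:.ri.ˌna:d.ˌto.ro.ni:.ˌgru:p.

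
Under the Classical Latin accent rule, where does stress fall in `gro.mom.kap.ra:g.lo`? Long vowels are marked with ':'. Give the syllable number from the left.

4

Classical Latin: stress the penult if heavy (long vowel or closed), else the antepenult.
Weights: 3 kap H, 4 ra:g H, 5 lo L.
The penult (syllable 4, ra:g) is heavy, so it takes stress.
Stress on syllable 4: gro.mom.kap.ˈra:g.lo.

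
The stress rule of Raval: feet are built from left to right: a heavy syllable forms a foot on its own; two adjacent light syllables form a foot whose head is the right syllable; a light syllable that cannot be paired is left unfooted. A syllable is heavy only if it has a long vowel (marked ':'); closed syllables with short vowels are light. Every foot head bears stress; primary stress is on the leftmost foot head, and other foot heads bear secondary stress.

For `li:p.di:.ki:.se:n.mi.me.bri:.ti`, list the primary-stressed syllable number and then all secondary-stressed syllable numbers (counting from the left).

primary 1, secondary 2, 3, 4, 6, 7

Weights: 1 li:p H, 2 di: H, 3 ki: H, 4 se:n H, 5 mi L, 6 me L, 7 bri: H, 8 ti L.
Parse left to right (heavy = foot alone; LL = one foot; stranded L unfooted): (ˈli:p) (ˈdi:) (ˈki:) (ˈse:n) (mi.ˈme) (ˈbri:) ti.
Foot heads: 1, 2, 3, 4, 6, 7.
Primary stress on the leftmost head = syllable 1.
Secondary stress on 2, 3, 4, 6, 7: ˈli:p.ˌdi:.ˌki:.ˌse:n.mi.ˌme.ˌbri:.ti.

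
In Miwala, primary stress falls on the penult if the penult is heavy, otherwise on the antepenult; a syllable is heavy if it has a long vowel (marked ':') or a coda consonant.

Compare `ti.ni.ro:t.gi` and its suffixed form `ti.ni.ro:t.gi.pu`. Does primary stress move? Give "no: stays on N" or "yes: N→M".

no: stays on 3

Base `ti.ni.ro:t.gi` (4 syllables):
  Weights: 2 ni L, 3 ro:t H, 4 gi L.
  The penult (syllable 3, ro:t) is heavy, so it takes stress.
  → primary stress on syllable 3.
Suffixed `ti.ni.ro:t.gi.pu` (5 syllables):
  Weights: 3 ro:t H, 4 gi L, 5 pu L.
  The penult (syllable 4, gi) is light, so stress falls on the antepenult (syllable 3, ro:t).
  → primary stress on syllable 3.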